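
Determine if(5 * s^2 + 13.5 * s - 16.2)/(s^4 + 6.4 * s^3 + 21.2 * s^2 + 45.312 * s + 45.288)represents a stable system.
Denominator: s^4 + 6.4*s^3 + 21.2*s^2 + 45.312*s + 45.288 = (s^2 + 1.6*s + 7.4)(s^2 + 4.8*s + 6.12). Poles: -0.8 + 2.6j, -0.8 - 2.6j, -2.4 + 0.6j, -2.4 - 0.6j. All Re(p)<0: Yes (stable)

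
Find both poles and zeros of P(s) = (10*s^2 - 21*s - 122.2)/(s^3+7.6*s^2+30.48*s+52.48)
Set denominator = 0: s^3 + 7.6*s^2 + 30.48*s + 52.48 = (s + 3.2)(s^2 + 4.4*s + 16.4) = 0 → Poles: -2.2 + 3.4j, -2.2 - 3.4j, -3.2
Set numerator = 0: 10*s^2 - 21*s - 122.2 = 10*(s + 2.6)(s - 4.7) = 0 → Zeros: -2.6, 4.7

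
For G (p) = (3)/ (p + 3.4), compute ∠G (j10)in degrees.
Substitute p = j*10: G(j10) = 0.0914306 - 0.268914j.
∠G(j10) = atan2(Im, Re) = atan2(-0.268914, 0.0914306) = -71.22°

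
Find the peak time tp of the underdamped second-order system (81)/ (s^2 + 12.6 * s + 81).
Standard form: ωn²/(s²+2ζωn·s+ωn²) → ωn = 9, ζ = 0.7.
ωd = ωn·√(1-ζ²) = 9·√(1-0.7²) = 6.427.
tp = π/ωd = π/6.427 = 0.4888 s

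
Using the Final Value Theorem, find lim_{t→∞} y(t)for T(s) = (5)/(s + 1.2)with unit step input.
FVT: lim_{t→∞} y(t) = lim_{s→0} s*Y(s) where Y(s) = T(s)/s.
= lim_{s→0} T(s) = T(0) = num(0)/den(0) = 5/1.2 = 4.167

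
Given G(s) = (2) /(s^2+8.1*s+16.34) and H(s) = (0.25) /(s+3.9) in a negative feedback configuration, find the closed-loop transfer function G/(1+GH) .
Closed-loop T = G/(1+GH).
Numerator: G_num * H_den = 2*s + 7.8.
Denominator: G_den * H_den + G_num * H_num = (s^3 + 12*s^2 + 47.93*s + 63.726) + (0.5) = s^3 + 12*s^2 + 47.93*s + 64.226.
T(s) = (2*s + 7.8)/(s^3 + 12*s^2 + 47.93*s + 64.226)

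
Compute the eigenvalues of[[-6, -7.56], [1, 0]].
Eigenvalues solve det(λI - A) = 0.
Characteristic polynomial: λ^2 + 6*λ + 7.56 = 0.
Factor: (λ + 1.8)(λ + 4.2) = 0.
Roots: -1.8, -4.2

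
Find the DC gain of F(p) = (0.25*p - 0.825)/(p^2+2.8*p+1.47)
DC gain = F(0) = num(0)/den(0) = -0.825/1.47 = -0.5612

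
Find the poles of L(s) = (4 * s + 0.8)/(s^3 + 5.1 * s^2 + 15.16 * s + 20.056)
Set denominator = 0: s^3 + 5.1*s^2 + 15.16*s + 20.056 = (s + 2.3)(s^2 + 2.8*s + 8.72) = 0 → Poles: -1.4 + 2.6j, -1.4 - 2.6j, -2.3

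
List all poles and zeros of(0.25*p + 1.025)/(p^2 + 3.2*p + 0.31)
Set denominator = 0: p^2 + 3.2*p + 0.31 = (p + 0.1)(p + 3.1) = 0 → Poles: -0.1, -3.1
Set numerator = 0: 0.25*p + 1.025 = 0 → Zeros: -4.1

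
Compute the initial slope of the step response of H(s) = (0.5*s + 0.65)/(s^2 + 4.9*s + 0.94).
IVT: y'(0⁺) = lim_{s→∞} s²·Y(s) = lim_{s→∞} s·H(s).
deg(num) = 1, deg(den) = 2, relative degree = 1, so s·H(s) → (leading num)/(leading den) = 0.5/1 = 0.5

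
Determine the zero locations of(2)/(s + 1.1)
Numerator is a nonzero constant (2) → Zeros: none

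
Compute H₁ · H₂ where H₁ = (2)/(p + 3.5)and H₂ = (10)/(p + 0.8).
Series: H = H₁ · H₂ = (n₁·n₂)/(d₁·d₂).
Num: n₁·n₂ = 20. Den: d₁·d₂ = p^2 + 4.3*p + 2.8.
H(p) = (20)/(p^2 + 4.3*p + 2.8)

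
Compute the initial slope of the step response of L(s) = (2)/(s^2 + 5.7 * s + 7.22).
IVT: y'(0⁺) = lim_{s→∞} s²·Y(s) = lim_{s→∞} s·L(s).
deg(num) = 0, deg(den) = 2, relative degree = 2 ≥ 2, so s·L(s) → 0. Initial slope = 0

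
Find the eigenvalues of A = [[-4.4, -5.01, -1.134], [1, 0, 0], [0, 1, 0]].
Eigenvalues solve det(λI - A) = 0.
Characteristic polynomial: λ^3 + 4.4*λ^2 + 5.01*λ + 1.134 = 0.
Factor: (λ + 0.3)(λ + 1.4)(λ + 2.7) = 0.
Roots: -0.3, -1.4, -2.7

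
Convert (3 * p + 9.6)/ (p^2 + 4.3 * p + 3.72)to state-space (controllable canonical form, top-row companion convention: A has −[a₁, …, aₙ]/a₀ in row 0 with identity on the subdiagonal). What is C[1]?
Reachable canonical form: C = numerator coefficients (right-aligned, zero-padded to length n).
num = 3*p + 9.6, C = [[3, 9.6]].
C[1] = 9.6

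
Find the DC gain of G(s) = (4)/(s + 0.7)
DC gain = G(0) = num(0)/den(0) = 4/0.7 = 5.714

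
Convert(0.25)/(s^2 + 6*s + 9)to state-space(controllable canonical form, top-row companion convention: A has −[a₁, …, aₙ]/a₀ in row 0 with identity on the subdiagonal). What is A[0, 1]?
Reachable canonical form for den = s^2 + 6*s + 9: top row of A = -[a₁,a₂,...,aₙ]/a₀, ones on the subdiagonal, zeros elsewhere.
A = [[-6, -9], [1, 0]].
A[0,1] = -9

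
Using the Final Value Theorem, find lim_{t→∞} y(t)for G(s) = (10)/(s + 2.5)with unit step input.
FVT: lim_{t→∞} y(t) = lim_{s→0} s*Y(s) where Y(s) = G(s)/s.
= lim_{s→0} G(s) = G(0) = num(0)/den(0) = 10/2.5 = 4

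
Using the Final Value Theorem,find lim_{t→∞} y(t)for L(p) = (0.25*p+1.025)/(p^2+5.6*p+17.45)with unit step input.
FVT: lim_{t→∞} y(t) = lim_{p→0} p*Y(p) where Y(p) = L(p)/p.
= lim_{p→0} L(p) = L(0) = num(0)/den(0) = 1.025/17.45 = 0.05874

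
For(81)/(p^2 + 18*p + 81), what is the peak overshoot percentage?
Standard form: ωn²/(p²+2ζωn·p+ωn²) → ωn = 9, ζ = 1.
ζ ≥ 1, so the response is non-oscillatory: peak overshoot = 0%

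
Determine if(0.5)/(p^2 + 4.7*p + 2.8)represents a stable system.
Denominator: p^2 + 4.7*p + 2.8 = (p + 0.7)(p + 4). Poles: -0.7, -4. All Re(p)<0: Yes (stable)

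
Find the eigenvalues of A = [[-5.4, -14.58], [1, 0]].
Eigenvalues solve det(λI - A) = 0.
Characteristic polynomial: λ^2 + 5.4*λ + 14.58 = 0.
Roots: -2.7 + 2.7j, -2.7 - 2.7j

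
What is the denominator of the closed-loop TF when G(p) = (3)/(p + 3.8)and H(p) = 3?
Characteristic poly = G_den * H_den + G_num * H_num = (p + 3.8) + (9) = p + 12.8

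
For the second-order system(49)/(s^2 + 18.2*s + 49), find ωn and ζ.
Standard form: ωn²/(s²+2ζωn·s+ωn²).
const=49=ωn² → ωn=7, s coeff=18.2=2ζωn → ζ=1.3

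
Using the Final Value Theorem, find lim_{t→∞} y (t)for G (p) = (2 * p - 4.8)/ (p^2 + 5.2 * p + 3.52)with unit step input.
FVT: lim_{t→∞} y(t) = lim_{p→0} p*Y(p) where Y(p) = G(p)/p.
= lim_{p→0} G(p) = G(0) = num(0)/den(0) = -4.8/3.52 = -1.364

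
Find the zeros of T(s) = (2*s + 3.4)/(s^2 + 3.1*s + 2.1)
Set numerator = 0: 2*s + 3.4 = 0 → Zeros: -1.7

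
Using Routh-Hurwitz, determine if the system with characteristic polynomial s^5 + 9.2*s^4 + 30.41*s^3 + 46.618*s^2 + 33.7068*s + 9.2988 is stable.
Routh array:
s^5: [1, 30.41, 33.7068]; s^4: [9.2, 46.618, 9.2988]; s^3: [25.3428, 32.6961]; s^2: [34.7486, 9.2988]; s^1: [25.9143]; s^0: [9.2988]
First column: [1, 9.2, 25.3428, 34.7486, 25.9143, 9.2988]. Sign changes = 0.
Yes, stable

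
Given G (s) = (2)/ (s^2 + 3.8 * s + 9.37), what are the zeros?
Numerator is a nonzero constant (2) → Zeros: none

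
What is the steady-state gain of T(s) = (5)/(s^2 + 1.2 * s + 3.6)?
DC gain = T(0) = num(0)/den(0) = 5/3.6 = 1.389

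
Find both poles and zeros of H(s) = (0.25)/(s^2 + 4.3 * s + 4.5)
Set denominator = 0: s^2 + 4.3*s + 4.5 = (s + 2.5)(s + 1.8) = 0 → Poles: -1.8, -2.5
Numerator is a nonzero constant (0.25) → Zeros: none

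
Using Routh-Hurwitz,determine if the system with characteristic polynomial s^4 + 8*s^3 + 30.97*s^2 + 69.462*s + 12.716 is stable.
Routh array:
s^4: [1, 30.97, 12.716]; s^3: [8, 69.462]; s^2: [22.28725, 12.716]; s^1: [64.8976]; s^0: [12.716]
First column: [1, 8, 22.28725, 64.8976, 12.716]. Sign changes = 0.
Yes, stable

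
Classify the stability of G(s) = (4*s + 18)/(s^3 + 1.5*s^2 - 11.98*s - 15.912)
Denominator: s^3 + 1.5*s^2 - 11.98*s - 15.912 = (s - 3.4)(s + 3.6)(s + 1.3). Poles: -1.3, -3.6, 3.4. Unstable (1 pole(s) in RHP)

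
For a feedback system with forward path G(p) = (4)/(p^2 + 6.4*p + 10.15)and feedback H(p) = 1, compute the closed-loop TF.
Closed-loop T = G/(1+GH).
Numerator: G_num * H_den = 4.
Denominator: G_den * H_den + G_num * H_num = (p^2 + 6.4*p + 10.15) + (4) = p^2 + 6.4*p + 14.15.
T(p) = (4)/(p^2 + 6.4*p + 14.15)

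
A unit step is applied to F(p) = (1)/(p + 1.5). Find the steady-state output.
FVT: lim_{t→∞} y(t) = lim_{p→0} p*Y(p) where Y(p) = F(p)/p.
= lim_{p→0} F(p) = F(0) = num(0)/den(0) = 1/1.5 = 0.6667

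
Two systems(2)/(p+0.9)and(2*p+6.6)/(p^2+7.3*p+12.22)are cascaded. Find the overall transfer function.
Series: H = H₁ · H₂ = (n₁·n₂)/(d₁·d₂).
Num: n₁·n₂ = 4*p + 13.2. Den: d₁·d₂ = p^3 + 8.2*p^2 + 18.79*p + 10.998.
H(p) = (4*p + 13.2)/(p^3 + 8.2*p^2 + 18.79*p + 10.998)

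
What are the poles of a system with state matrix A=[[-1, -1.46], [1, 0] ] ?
Eigenvalues solve det(λI - A) = 0.
Characteristic polynomial: λ^2 + λ + 1.46 = 0.
Roots: -0.5 + 1.1j, -0.5 - 1.1j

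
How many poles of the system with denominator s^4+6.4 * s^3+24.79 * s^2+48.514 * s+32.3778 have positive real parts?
s^4 + 6.4*s^3 + 24.79*s^2 + 48.514*s + 32.3778 = (s + 1.3)(s + 2.1)(s^2 + 3*s + 11.86). Poles: -1.3, -1.5 + 3.1j, -1.5 - 3.1j, -2.1. RHP poles (Re>0): 0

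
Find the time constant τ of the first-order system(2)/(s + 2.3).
First-order system: τ = -1/pole. Pole = -2.3. τ = -1/(-2.3) = 0.4348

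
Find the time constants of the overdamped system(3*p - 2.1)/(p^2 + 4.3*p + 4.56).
Overdamped: real poles at -1.9, -2.4. τ = -1/pole → τ₁ = 0.5263, τ₂ = 0.4167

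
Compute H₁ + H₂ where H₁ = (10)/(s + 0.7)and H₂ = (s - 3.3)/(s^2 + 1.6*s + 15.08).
Parallel: H = H₁ + H₂ = (n₁·d₂ + n₂·d₁)/(d₁·d₂).
n₁·d₂ = 10*s^2 + 16*s + 150.8. n₂·d₁ = s^2 - 2.6*s - 2.31. Sum = 11*s^2 + 13.4*s + 148.49. d₁·d₂ = s^3 + 2.3*s^2 + 16.2*s + 10.556.
H(s) = (11*s^2 + 13.4*s + 148.49)/(s^3 + 2.3*s^2 + 16.2*s + 10.556)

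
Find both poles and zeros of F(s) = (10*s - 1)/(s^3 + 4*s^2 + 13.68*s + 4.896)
Set denominator = 0: s^3 + 4*s^2 + 13.68*s + 4.896 = (s + 0.4)(s^2 + 3.6*s + 12.24) = 0 → Poles: -0.4, -1.8 + 3j, -1.8 - 3j
Set numerator = 0: 10*s - 1 = 0 → Zeros: 0.1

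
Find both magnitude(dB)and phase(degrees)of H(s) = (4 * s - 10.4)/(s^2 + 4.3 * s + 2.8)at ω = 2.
Substitute s = j*2: H(j2) = 1.07798 + 1.05889j.
|H| = 20*log₁₀(sqrt(Re²+Im²)) = 3.59 dB.
∠H = atan2(Im, Re) = 44.49°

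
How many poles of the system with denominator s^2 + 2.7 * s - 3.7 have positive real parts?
s^2 + 2.7*s - 3.7 = (s - 1)(s + 3.7). Poles: -3.7, 1. RHP poles (Re>0): 1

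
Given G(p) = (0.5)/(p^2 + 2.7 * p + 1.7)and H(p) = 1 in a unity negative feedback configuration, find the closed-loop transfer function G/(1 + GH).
Closed-loop T = G/(1+GH).
Numerator: G_num * H_den = 0.5.
Denominator: G_den * H_den + G_num * H_num = (p^2 + 2.7*p + 1.7) + (0.5) = p^2 + 2.7*p + 2.2.
T(p) = (0.5)/(p^2 + 2.7*p + 2.2)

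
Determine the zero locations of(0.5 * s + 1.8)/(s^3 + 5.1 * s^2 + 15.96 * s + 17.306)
Set numerator = 0: 0.5*s + 1.8 = 0 → Zeros: -3.6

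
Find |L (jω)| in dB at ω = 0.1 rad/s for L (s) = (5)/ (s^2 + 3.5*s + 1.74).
Substitute s = j*0.1: L(j0.1) = 2.77653 - 0.561726j.
|L(j0.1)| = sqrt(Re² + Im²) = 2.833.
20*log₁₀(2.833) = 9.04 dB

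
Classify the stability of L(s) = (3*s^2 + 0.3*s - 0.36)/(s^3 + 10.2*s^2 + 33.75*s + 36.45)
Denominator: s^3 + 10.2*s^2 + 33.75*s + 36.45 = (s + 3)(s + 4.5)(s + 2.7). Poles: -2.7, -3, -4.5. Stable (all poles in LHP)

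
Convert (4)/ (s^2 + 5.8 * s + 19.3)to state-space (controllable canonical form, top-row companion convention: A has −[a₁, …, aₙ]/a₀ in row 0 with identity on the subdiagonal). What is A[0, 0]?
Reachable canonical form for den = s^2 + 5.8*s + 19.3: top row of A = -[a₁,a₂,...,aₙ]/a₀, ones on the subdiagonal, zeros elsewhere.
A = [[-5.8, -19.3], [1, 0]].
A[0,0] = -5.8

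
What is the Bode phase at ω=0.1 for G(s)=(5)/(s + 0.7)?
Substitute s = j*0.1: G(j0.1) = 7 - 1j.
∠G(j0.1) = atan2(Im, Re) = atan2(-1, 7) = -8.13°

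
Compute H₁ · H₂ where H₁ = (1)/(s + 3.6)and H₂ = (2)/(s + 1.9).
Series: H = H₁ · H₂ = (n₁·n₂)/(d₁·d₂).
Num: n₁·n₂ = 2. Den: d₁·d₂ = s^2 + 5.5*s + 6.84.
H(s) = (2)/(s^2 + 5.5*s + 6.84)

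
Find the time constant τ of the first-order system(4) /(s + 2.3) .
First-order system: τ = -1/pole. Pole = -2.3. τ = -1/(-2.3) = 0.4348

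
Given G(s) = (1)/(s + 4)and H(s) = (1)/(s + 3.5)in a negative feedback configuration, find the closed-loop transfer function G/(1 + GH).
Closed-loop T = G/(1+GH).
Numerator: G_num * H_den = s + 3.5.
Denominator: G_den * H_den + G_num * H_num = (s^2 + 7.5*s + 14) + (1) = s^2 + 7.5*s + 15.
T(s) = (s + 3.5)/(s^2 + 7.5*s + 15)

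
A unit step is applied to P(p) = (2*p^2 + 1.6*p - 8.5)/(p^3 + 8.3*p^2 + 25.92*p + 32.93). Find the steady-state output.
FVT: lim_{t→∞} y(t) = lim_{p→0} p*Y(p) where Y(p) = P(p)/p.
= lim_{p→0} P(p) = P(0) = num(0)/den(0) = -8.5/32.93 = -0.2581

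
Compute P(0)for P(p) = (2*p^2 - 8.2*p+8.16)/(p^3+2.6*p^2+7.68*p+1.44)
DC gain = P(0) = num(0)/den(0) = 8.16/1.44 = 5.667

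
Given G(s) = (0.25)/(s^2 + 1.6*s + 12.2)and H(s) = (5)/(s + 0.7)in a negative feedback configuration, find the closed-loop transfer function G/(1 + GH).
Closed-loop T = G/(1+GH).
Numerator: G_num * H_den = 0.25*s + 0.175.
Denominator: G_den * H_den + G_num * H_num = (s^3 + 2.3*s^2 + 13.32*s + 8.54) + (1.25) = s^3 + 2.3*s^2 + 13.32*s + 9.79.
T(s) = (0.25*s + 0.175)/(s^3 + 2.3*s^2 + 13.32*s + 9.79)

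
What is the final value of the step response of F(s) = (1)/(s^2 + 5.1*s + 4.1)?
FVT: lim_{t→∞} y(t) = lim_{s→0} s*Y(s) where Y(s) = F(s)/s.
= lim_{s→0} F(s) = F(0) = num(0)/den(0) = 1/4.1 = 0.2439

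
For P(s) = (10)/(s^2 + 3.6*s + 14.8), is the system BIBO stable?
Denominator: s^2 + 3.6*s + 14.8. Poles: -1.8 + 3.4j, -1.8 - 3.4j. All Re(p)<0: Yes (stable)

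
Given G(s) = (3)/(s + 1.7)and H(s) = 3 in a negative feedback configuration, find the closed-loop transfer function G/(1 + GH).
Closed-loop T = G/(1+GH).
Numerator: G_num * H_den = 3.
Denominator: G_den * H_den + G_num * H_num = (s + 1.7) + (9) = s + 10.7.
T(s) = (3)/(s + 10.7)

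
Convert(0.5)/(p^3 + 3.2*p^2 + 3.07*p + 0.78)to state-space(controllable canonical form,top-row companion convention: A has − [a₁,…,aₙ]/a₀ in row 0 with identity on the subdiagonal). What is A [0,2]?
Reachable canonical form for den = p^3 + 3.2*p^2 + 3.07*p + 0.78: top row of A = -[a₁,a₂,...,aₙ]/a₀, ones on the subdiagonal, zeros elsewhere.
A = [[-3.2, -3.07, -0.78], [1, 0, 0], [0, 1, 0]].
A[0,2] = -0.78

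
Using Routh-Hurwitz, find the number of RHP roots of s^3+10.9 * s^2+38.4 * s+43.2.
Routh array:
s^3: [1, 38.4]; s^2: [10.9, 43.2]; s^1: [34.4367]; s^0: [43.2]
First column: [1, 10.9, 34.4367, 43.2]. Sign changes = RHP roots = 0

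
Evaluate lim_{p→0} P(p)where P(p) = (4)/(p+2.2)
DC gain = P(0) = num(0)/den(0) = 4/2.2 = 1.818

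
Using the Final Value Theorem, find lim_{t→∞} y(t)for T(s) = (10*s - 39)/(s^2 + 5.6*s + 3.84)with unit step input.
FVT: lim_{t→∞} y(t) = lim_{s→0} s*Y(s) where Y(s) = T(s)/s.
= lim_{s→0} T(s) = T(0) = num(0)/den(0) = -39/3.84 = -10.16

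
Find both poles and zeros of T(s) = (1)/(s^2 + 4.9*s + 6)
Set denominator = 0: s^2 + 4.9*s + 6 = (s + 2.5)(s + 2.4) = 0 → Poles: -2.4, -2.5
Numerator is a nonzero constant (1) → Zeros: none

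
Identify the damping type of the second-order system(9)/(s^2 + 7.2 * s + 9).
Standard form: ωn²/(s²+2ζωn·s+ωn²) gives ωn=3, ζ=1.2.
Overdamped (ζ = 1.2 > 1)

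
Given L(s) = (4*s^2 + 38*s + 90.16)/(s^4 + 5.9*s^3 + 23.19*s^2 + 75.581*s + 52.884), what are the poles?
Set denominator = 0: s^4 + 5.9*s^3 + 23.19*s^2 + 75.581*s + 52.884 = (s + 4)(s + 0.9)(s^2 + s + 14.69) = 0 → Poles: -0.5 + 3.8j, -0.5 - 3.8j, -0.9, -4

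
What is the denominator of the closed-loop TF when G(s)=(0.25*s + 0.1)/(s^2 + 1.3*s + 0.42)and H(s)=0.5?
Characteristic poly = G_den * H_den + G_num * H_num = (s^2 + 1.3*s + 0.42) + (0.125*s + 0.05) = s^2 + 1.425*s + 0.47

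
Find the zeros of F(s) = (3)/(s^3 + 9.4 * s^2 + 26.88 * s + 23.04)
Numerator is a nonzero constant (3) → Zeros: none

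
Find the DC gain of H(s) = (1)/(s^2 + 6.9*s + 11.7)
DC gain = H(0) = num(0)/den(0) = 1/11.7 = 0.08547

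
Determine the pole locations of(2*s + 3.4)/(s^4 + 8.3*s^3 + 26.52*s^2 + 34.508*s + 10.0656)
Set denominator = 0: s^4 + 8.3*s^3 + 26.52*s^2 + 34.508*s + 10.0656 = (s + 0.4)(s + 2.7)(s^2 + 5.2*s + 9.32) = 0 → Poles: -0.4, -2.6 + 1.6j, -2.6 - 1.6j, -2.7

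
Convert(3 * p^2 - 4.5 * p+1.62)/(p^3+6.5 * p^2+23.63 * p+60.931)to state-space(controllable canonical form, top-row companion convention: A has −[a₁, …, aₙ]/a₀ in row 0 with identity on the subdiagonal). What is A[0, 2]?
Reachable canonical form for den = p^3 + 6.5*p^2 + 23.63*p + 60.931: top row of A = -[a₁,a₂,...,aₙ]/a₀, ones on the subdiagonal, zeros elsewhere.
A = [[-6.5, -23.63, -60.931], [1, 0, 0], [0, 1, 0]].
A[0,2] = -60.931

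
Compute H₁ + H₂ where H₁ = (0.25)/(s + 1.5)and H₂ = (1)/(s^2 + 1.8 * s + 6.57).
Parallel: H = H₁ + H₂ = (n₁·d₂ + n₂·d₁)/(d₁·d₂).
n₁·d₂ = 0.25*s^2 + 0.45*s + 1.6425. n₂·d₁ = s + 1.5. Sum = 0.25*s^2 + 1.45*s + 3.1425. d₁·d₂ = s^3 + 3.3*s^2 + 9.27*s + 9.855.
H(s) = (0.25*s^2 + 1.45*s + 3.1425)/(s^3 + 3.3*s^2 + 9.27*s + 9.855)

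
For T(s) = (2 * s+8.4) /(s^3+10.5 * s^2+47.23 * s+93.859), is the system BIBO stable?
Denominator: s^3 + 10.5*s^2 + 47.23*s + 93.859 = (s + 4.7)(s^2 + 5.8*s + 19.97). Poles: -2.9 + 3.4j, -2.9 - 3.4j, -4.7. All Re(p)<0: Yes (stable)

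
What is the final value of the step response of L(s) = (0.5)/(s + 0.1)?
FVT: lim_{t→∞} y(t) = lim_{s→0} s*Y(s) where Y(s) = L(s)/s.
= lim_{s→0} L(s) = L(0) = num(0)/den(0) = 0.5/0.1 = 5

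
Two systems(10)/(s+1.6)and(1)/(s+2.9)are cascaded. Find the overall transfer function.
Series: H = H₁ · H₂ = (n₁·n₂)/(d₁·d₂).
Num: n₁·n₂ = 10. Den: d₁·d₂ = s^2 + 4.5*s + 4.64.
H(s) = (10)/(s^2 + 4.5*s + 4.64)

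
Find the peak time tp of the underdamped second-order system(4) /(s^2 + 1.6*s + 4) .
Standard form: ωn²/(s²+2ζωn·s+ωn²) → ωn = 2, ζ = 0.4.
ωd = ωn·√(1-ζ²) = 2·√(1-0.4²) = 1.833.
tp = π/ωd = π/1.833 = 1.714 s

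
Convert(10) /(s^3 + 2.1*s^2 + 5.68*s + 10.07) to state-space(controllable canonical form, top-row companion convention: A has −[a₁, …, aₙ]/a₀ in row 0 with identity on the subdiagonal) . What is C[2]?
Reachable canonical form: C = numerator coefficients (right-aligned, zero-padded to length n).
num = 10, C = [[0, 0, 10]].
C[2] = 10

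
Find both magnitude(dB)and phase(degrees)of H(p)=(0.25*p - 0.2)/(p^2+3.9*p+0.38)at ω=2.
Substitute p = j*2: H(j2) = 0.0625335 - 0.00338092j.
|H| = 20*log₁₀(sqrt(Re²+Im²)) = -24.07 dB.
∠H = atan2(Im, Re) = -3.09°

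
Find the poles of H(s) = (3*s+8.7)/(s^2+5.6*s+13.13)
Set denominator = 0: s^2 + 5.6*s + 13.13 = 0 → Poles: -2.8 + 2.3j, -2.8 - 2.3j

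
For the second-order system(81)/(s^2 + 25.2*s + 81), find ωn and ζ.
Standard form: ωn²/(s²+2ζωn·s+ωn²).
const=81=ωn² → ωn=9, s coeff=25.2=2ζωn → ζ=1.4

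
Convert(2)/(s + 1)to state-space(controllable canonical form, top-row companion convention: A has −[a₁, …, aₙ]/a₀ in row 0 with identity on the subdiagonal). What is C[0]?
Reachable canonical form: C = numerator coefficients (right-aligned, zero-padded to length n).
num = 2, C = [[2]].
C[0] = 2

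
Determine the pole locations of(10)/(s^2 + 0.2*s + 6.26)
Set denominator = 0: s^2 + 0.2*s + 6.26 = 0 → Poles: -0.1 + 2.5j, -0.1 - 2.5j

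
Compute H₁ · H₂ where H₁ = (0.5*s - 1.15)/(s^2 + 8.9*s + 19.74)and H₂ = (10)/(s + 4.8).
Series: H = H₁ · H₂ = (n₁·n₂)/(d₁·d₂).
Num: n₁·n₂ = 5*s - 11.5. Den: d₁·d₂ = s^3 + 13.7*s^2 + 62.46*s + 94.752.
H(s) = (5*s - 11.5)/(s^3 + 13.7*s^2 + 62.46*s + 94.752)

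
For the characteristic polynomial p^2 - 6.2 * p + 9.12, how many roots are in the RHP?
p^2 - 6.2*p + 9.12 = (p - 2.4)(p - 3.8). Poles: 2.4, 3.8. RHP poles (Re>0): 2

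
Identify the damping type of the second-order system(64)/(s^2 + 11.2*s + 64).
Standard form: ωn²/(s²+2ζωn·s+ωn²) gives ωn=8, ζ=0.7.
Underdamped (ζ = 0.7 < 1)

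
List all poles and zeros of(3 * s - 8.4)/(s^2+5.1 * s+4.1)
Set denominator = 0: s^2 + 5.1*s + 4.1 = (s + 4.1)(s + 1) = 0 → Poles: -1, -4.1
Set numerator = 0: 3*s - 8.4 = 0 → Zeros: 2.8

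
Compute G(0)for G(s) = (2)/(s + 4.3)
DC gain = G(0) = num(0)/den(0) = 2/4.3 = 0.4651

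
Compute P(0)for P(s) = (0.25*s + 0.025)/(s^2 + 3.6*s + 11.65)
DC gain = P(0) = num(0)/den(0) = 0.025/11.65 = 0.002146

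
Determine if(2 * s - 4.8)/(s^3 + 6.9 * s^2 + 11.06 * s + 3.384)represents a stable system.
Denominator: s^3 + 6.9*s^2 + 11.06*s + 3.384 = (s + 1.8)(s + 0.4)(s + 4.7). Poles: -0.4, -1.8, -4.7. All Re(p)<0: Yes (stable)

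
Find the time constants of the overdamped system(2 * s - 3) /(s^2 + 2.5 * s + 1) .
Overdamped: real poles at -2, -0.5. τ = -1/pole → τ₁ = 0.5, τ₂ = 2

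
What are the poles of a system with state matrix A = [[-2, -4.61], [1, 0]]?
Eigenvalues solve det(λI - A) = 0.
Characteristic polynomial: λ^2 + 2*λ + 4.61 = 0.
Roots: -1 + 1.9j, -1 - 1.9j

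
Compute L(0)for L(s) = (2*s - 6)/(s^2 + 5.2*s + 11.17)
DC gain = L(0) = num(0)/den(0) = -6/11.17 = -0.5372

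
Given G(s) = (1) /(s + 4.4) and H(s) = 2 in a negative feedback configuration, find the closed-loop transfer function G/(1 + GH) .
Closed-loop T = G/(1+GH).
Numerator: G_num * H_den = 1.
Denominator: G_den * H_den + G_num * H_num = (s + 4.4) + (2) = s + 6.4.
T(s) = (1)/(s + 6.4)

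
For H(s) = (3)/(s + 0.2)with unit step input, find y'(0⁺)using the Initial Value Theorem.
IVT: y'(0⁺) = lim_{s→∞} s²·Y(s) = lim_{s→∞} s·H(s).
deg(num) = 0, deg(den) = 1, relative degree = 1, so s·H(s) → (leading num)/(leading den) = 3/1 = 3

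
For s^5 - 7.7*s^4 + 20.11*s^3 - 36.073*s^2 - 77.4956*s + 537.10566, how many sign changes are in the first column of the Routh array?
Routh array:
s^5: [1, 20.11, -77.4956]; s^4: [-7.7, -36.073, 537.10566]; s^3: [15.4252, -7.74162]; s^2: [-39.9375, 537.10566]; s^1: [199.707]; s^0: [537.10566]
First column: [1, -7.7, 15.4252, -39.9375, 199.707, 537.10566]. Sign changes = 4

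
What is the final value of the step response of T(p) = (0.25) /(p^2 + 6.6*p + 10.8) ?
FVT: lim_{t→∞} y(t) = lim_{p→0} p*Y(p) where Y(p) = T(p)/p.
= lim_{p→0} T(p) = T(0) = num(0)/den(0) = 0.25/10.8 = 0.02315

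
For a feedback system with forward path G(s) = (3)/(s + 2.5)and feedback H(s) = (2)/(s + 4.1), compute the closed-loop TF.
Closed-loop T = G/(1+GH).
Numerator: G_num * H_den = 3*s + 12.3.
Denominator: G_den * H_den + G_num * H_num = (s^2 + 6.6*s + 10.25) + (6) = s^2 + 6.6*s + 16.25.
T(s) = (3*s + 12.3)/(s^2 + 6.6*s + 16.25)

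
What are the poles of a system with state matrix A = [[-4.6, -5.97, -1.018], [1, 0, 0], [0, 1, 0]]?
Eigenvalues solve det(λI - A) = 0.
Characteristic polynomial: λ^3 + 4.6*λ^2 + 5.97*λ + 1.018 = 0.
Factor: (λ + 0.2)(λ^2 + 4.4*λ + 5.09) = 0.
Roots: -0.2, -2.2 + 0.5j, -2.2 - 0.5j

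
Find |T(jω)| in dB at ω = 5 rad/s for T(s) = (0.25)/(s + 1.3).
Substitute s = j*5: T(j5) = 0.0121768 - 0.046834j.
|T(j5)| = sqrt(Re² + Im²) = 0.04839.
20*log₁₀(0.04839) = -26.30 dB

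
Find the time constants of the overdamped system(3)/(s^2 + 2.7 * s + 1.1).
Overdamped: real poles at -0.5, -2.2. τ = -1/pole → τ₁ = 2, τ₂ = 0.4545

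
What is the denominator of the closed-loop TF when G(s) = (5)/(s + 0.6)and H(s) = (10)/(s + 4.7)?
Characteristic poly = G_den * H_den + G_num * H_num = (s^2 + 5.3*s + 2.82) + (50) = s^2 + 5.3*s + 52.82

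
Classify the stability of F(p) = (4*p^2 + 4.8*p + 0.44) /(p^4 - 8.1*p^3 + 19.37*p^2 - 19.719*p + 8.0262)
Denominator: p^4 - 8.1*p^3 + 19.37*p^2 - 19.719*p + 8.0262 = (p - 1.4)(p - 4.9)(p^2 - 1.8*p + 1.17). Poles: 0.9 + 0.6j, 0.9 - 0.6j, 1.4, 4.9. Unstable (4 pole(s) in RHP)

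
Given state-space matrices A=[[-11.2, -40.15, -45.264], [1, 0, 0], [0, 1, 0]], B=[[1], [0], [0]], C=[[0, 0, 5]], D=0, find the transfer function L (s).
L(s) = C(sI - A)⁻¹B + D.
Characteristic polynomial det(sI - A) = s^3 + 11.2*s^2 + 40.15*s + 45.264.
Numerator from C·adj(sI-A)·B + D·det(sI-A) = 5.
L(s) = (5)/(s^3 + 11.2*s^2 + 40.15*s + 45.264)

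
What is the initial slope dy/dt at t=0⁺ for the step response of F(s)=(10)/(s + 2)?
IVT: y'(0⁺) = lim_{s→∞} s²·Y(s) = lim_{s→∞} s·F(s).
deg(num) = 0, deg(den) = 1, relative degree = 1, so s·F(s) → (leading num)/(leading den) = 10/1 = 10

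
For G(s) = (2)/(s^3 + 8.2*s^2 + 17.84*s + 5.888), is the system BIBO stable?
Denominator: s^3 + 8.2*s^2 + 17.84*s + 5.888 = (s + 4.6)(s + 0.4)(s + 3.2). Poles: -0.4, -3.2, -4.6. All Re(p)<0: Yes (stable)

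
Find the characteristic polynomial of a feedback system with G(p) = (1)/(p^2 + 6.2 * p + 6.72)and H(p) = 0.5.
Characteristic poly = G_den * H_den + G_num * H_num = (p^2 + 6.2*p + 6.72) + (0.5) = p^2 + 6.2*p + 7.22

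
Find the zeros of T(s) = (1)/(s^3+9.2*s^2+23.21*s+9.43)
Numerator is a nonzero constant (1) → Zeros: none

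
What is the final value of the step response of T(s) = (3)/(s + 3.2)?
FVT: lim_{t→∞} y(t) = lim_{s→0} s*Y(s) where Y(s) = T(s)/s.
= lim_{s→0} T(s) = T(0) = num(0)/den(0) = 3/3.2 = 0.9375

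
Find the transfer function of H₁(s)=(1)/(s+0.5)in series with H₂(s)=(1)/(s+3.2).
Series: H = H₁ · H₂ = (n₁·n₂)/(d₁·d₂).
Num: n₁·n₂ = 1. Den: d₁·d₂ = s^2 + 3.7*s + 1.6.
H(s) = (1)/(s^2 + 3.7*s + 1.6)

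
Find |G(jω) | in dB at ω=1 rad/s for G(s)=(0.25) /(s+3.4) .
Substitute s = j*1: G(j1) = 0.0676752 - 0.0199045j.
|G(j1)| = sqrt(Re² + Im²) = 0.07054.
20*log₁₀(0.07054) = -23.03 dB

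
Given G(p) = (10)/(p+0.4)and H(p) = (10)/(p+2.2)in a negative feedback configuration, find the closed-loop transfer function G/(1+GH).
Closed-loop T = G/(1+GH).
Numerator: G_num * H_den = 10*p + 22.
Denominator: G_den * H_den + G_num * H_num = (p^2 + 2.6*p + 0.88) + (100) = p^2 + 2.6*p + 100.88.
T(p) = (10*p + 22)/(p^2 + 2.6*p + 100.88)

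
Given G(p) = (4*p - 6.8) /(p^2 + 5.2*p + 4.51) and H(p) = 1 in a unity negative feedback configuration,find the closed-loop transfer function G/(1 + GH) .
Closed-loop T = G/(1+GH).
Numerator: G_num * H_den = 4*p - 6.8.
Denominator: G_den * H_den + G_num * H_num = (p^2 + 5.2*p + 4.51) + (4*p - 6.8) = p^2 + 9.2*p - 2.29.
T(p) = (4*p - 6.8)/(p^2 + 9.2*p - 2.29)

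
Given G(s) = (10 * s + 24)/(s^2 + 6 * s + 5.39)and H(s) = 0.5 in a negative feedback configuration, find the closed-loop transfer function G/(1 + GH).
Closed-loop T = G/(1+GH).
Numerator: G_num * H_den = 10*s + 24.
Denominator: G_den * H_den + G_num * H_num = (s^2 + 6*s + 5.39) + (5*s + 12) = s^2 + 11*s + 17.39.
T(s) = (10*s + 24)/(s^2 + 11*s + 17.39)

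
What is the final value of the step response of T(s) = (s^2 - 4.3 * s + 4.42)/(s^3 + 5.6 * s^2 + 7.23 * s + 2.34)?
FVT: lim_{t→∞} y(t) = lim_{s→0} s*Y(s) where Y(s) = T(s)/s.
= lim_{s→0} T(s) = T(0) = num(0)/den(0) = 4.42/2.34 = 1.889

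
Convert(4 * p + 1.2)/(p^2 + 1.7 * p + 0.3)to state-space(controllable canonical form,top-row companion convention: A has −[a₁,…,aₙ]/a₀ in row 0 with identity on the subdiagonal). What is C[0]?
Reachable canonical form: C = numerator coefficients (right-aligned, zero-padded to length n).
num = 4*p + 1.2, C = [[4, 1.2]].
C[0] = 4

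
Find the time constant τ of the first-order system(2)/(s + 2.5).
First-order system: τ = -1/pole. Pole = -2.5. τ = -1/(-2.5) = 0.4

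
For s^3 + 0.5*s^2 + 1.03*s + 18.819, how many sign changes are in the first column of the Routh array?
Routh array:
s^3: [1, 1.03]; s^2: [0.5, 18.819]; s^1: [-36.608]; s^0: [18.819]
First column: [1, 0.5, -36.608, 18.819]. Sign changes = 2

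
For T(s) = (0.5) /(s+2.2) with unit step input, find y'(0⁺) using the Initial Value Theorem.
IVT: y'(0⁺) = lim_{s→∞} s²·Y(s) = lim_{s→∞} s·T(s).
deg(num) = 0, deg(den) = 1, relative degree = 1, so s·T(s) → (leading num)/(leading den) = 0.5/1 = 0.5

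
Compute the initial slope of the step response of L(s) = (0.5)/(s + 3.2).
IVT: y'(0⁺) = lim_{s→∞} s²·Y(s) = lim_{s→∞} s·L(s).
deg(num) = 0, deg(den) = 1, relative degree = 1, so s·L(s) → (leading num)/(leading den) = 0.5/1 = 0.5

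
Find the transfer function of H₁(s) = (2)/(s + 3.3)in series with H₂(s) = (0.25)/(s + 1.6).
Series: H = H₁ · H₂ = (n₁·n₂)/(d₁·d₂).
Num: n₁·n₂ = 0.5. Den: d₁·d₂ = s^2 + 4.9*s + 5.28.
H(s) = (0.5)/(s^2 + 4.9*s + 5.28)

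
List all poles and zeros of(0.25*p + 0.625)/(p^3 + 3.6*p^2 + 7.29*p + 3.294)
Set denominator = 0: p^3 + 3.6*p^2 + 7.29*p + 3.294 = (p + 0.6)(p^2 + 3*p + 5.49) = 0 → Poles: -0.6, -1.5 + 1.8j, -1.5 - 1.8j
Set numerator = 0: 0.25*p + 0.625 = 0 → Zeros: -2.5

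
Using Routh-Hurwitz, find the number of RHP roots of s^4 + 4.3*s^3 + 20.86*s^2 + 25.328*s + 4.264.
Routh array:
s^4: [1, 20.86, 4.264]; s^3: [4.3, 25.328]; s^2: [14.9698, 4.264]; s^1: [24.1032]; s^0: [4.264]
First column: [1, 4.3, 14.9698, 24.1032, 4.264]. Sign changes = RHP roots = 0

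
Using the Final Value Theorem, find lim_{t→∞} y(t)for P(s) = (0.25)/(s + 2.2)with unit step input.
FVT: lim_{t→∞} y(t) = lim_{s→0} s*Y(s) where Y(s) = P(s)/s.
= lim_{s→0} P(s) = P(0) = num(0)/den(0) = 0.25/2.2 = 0.1136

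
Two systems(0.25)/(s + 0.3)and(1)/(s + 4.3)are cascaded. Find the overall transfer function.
Series: H = H₁ · H₂ = (n₁·n₂)/(d₁·d₂).
Num: n₁·n₂ = 0.25. Den: d₁·d₂ = s^2 + 4.6*s + 1.29.
H(s) = (0.25)/(s^2 + 4.6*s + 1.29)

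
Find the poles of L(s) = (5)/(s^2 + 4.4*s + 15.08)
Set denominator = 0: s^2 + 4.4*s + 15.08 = 0 → Poles: -2.2 + 3.2j, -2.2 - 3.2j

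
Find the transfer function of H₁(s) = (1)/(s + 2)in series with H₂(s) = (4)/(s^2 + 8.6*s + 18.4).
Series: H = H₁ · H₂ = (n₁·n₂)/(d₁·d₂).
Num: n₁·n₂ = 4. Den: d₁·d₂ = s^3 + 10.6*s^2 + 35.6*s + 36.8.
H(s) = (4)/(s^3 + 10.6*s^2 + 35.6*s + 36.8)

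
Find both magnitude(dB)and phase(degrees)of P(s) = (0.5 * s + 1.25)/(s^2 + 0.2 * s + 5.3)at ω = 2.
Substitute s = j*2: P(j2) = 1.09459 + 0.432432j.
|P| = 20*log₁₀(sqrt(Re²+Im²)) = 1.41 dB.
∠P = atan2(Im, Re) = 21.56°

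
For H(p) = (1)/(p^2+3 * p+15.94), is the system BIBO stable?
Denominator: p^2 + 3*p + 15.94. Poles: -1.5 + 3.7j, -1.5 - 3.7j. All Re(p)<0: Yes (stable)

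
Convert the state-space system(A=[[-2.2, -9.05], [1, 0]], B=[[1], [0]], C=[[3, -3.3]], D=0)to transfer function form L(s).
L(s) = C(sI - A)⁻¹B + D.
Characteristic polynomial det(sI - A) = s^2 + 2.2*s + 9.05.
Numerator from C·adj(sI-A)·B + D·det(sI-A) = 3*s - 3.3.
L(s) = (3*s - 3.3)/(s^2 + 2.2*s + 9.05)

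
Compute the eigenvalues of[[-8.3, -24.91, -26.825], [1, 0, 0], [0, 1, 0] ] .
Eigenvalues solve det(λI - A) = 0.
Characteristic polynomial: λ^3 + 8.3*λ^2 + 24.91*λ + 26.825 = 0.
Factor: (λ + 2.9)(λ^2 + 5.4*λ + 9.25) = 0.
Roots: -2.7 + 1.4j, -2.7 - 1.4j, -2.9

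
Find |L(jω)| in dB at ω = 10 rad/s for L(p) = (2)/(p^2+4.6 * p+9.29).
Substitute p = j*10: L(j10) = -0.0175382 - 0.00889378j.
|L(j10)| = sqrt(Re² + Im²) = 0.01966.
20*log₁₀(0.01966) = -34.13 dB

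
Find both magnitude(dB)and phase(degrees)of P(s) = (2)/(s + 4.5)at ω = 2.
Substitute s = j*2: P(j2) = 0.371134 - 0.164948j.
|P| = 20*log₁₀(sqrt(Re²+Im²)) = -7.83 dB.
∠P = atan2(Im, Re) = -23.96°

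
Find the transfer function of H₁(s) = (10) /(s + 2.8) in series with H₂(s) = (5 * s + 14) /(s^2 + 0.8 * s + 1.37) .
Series: H = H₁ · H₂ = (n₁·n₂)/(d₁·d₂).
Num: n₁·n₂ = 50*s + 140. Den: d₁·d₂ = s^3 + 3.6*s^2 + 3.61*s + 3.836.
H(s) = (50*s + 140)/(s^3 + 3.6*s^2 + 3.61*s + 3.836)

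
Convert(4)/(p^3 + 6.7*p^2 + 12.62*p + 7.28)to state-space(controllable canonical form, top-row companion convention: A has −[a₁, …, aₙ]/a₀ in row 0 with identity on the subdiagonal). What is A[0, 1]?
Reachable canonical form for den = p^3 + 6.7*p^2 + 12.62*p + 7.28: top row of A = -[a₁,a₂,...,aₙ]/a₀, ones on the subdiagonal, zeros elsewhere.
A = [[-6.7, -12.62, -7.28], [1, 0, 0], [0, 1, 0]].
A[0,1] = -12.62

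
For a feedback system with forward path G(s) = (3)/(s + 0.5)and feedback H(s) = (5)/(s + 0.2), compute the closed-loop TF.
Closed-loop T = G/(1+GH).
Numerator: G_num * H_den = 3*s + 0.6.
Denominator: G_den * H_den + G_num * H_num = (s^2 + 0.7*s + 0.1) + (15) = s^2 + 0.7*s + 15.1.
T(s) = (3*s + 0.6)/(s^2 + 0.7*s + 15.1)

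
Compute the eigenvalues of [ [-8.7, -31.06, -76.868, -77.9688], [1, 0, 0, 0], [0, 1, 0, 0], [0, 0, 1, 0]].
Eigenvalues solve det(λI - A) = 0.
Characteristic polynomial: λ^4 + 8.7*λ^3 + 31.06*λ^2 + 76.868*λ + 77.9688 = 0.
Factor: (λ + 1.8)(λ + 4.9)(λ^2 + 2*λ + 8.84) = 0.
Roots: -1 + 2.8j, -1 - 2.8j, -1.8, -4.9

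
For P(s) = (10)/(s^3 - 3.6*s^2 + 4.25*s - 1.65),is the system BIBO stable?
Denominator: s^3 - 3.6*s^2 + 4.25*s - 1.65 = (s - 1.5)(s - 1.1)(s - 1). Poles: 1, 1.1, 1.5. All Re(p)<0: No (unstable)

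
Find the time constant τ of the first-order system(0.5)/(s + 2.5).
First-order system: τ = -1/pole. Pole = -2.5. τ = -1/(-2.5) = 0.4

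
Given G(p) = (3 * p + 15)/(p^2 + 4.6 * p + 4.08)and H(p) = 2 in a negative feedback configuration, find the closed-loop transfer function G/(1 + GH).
Closed-loop T = G/(1+GH).
Numerator: G_num * H_den = 3*p + 15.
Denominator: G_den * H_den + G_num * H_num = (p^2 + 4.6*p + 4.08) + (6*p + 30) = p^2 + 10.6*p + 34.08.
T(p) = (3*p + 15)/(p^2 + 10.6*p + 34.08)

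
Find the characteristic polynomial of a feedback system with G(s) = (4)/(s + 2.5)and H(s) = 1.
Characteristic poly = G_den * H_den + G_num * H_num = (s + 2.5) + (4) = s + 6.5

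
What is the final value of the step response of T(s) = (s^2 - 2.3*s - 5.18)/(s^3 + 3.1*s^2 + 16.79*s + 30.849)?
FVT: lim_{t→∞} y(t) = lim_{s→0} s*Y(s) where Y(s) = T(s)/s.
= lim_{s→0} T(s) = T(0) = num(0)/den(0) = -5.18/30.849 = -0.1679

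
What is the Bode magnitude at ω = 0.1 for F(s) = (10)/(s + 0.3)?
Substitute s = j*0.1: F(j0.1) = 30 - 10j.
|F(j0.1)| = sqrt(Re² + Im²) = 31.62.
20*log₁₀(31.62) = 30.00 dB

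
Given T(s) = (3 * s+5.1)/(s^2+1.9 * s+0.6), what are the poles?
Set denominator = 0: s^2 + 1.9*s + 0.6 = (s + 0.4)(s + 1.5) = 0 → Poles: -0.4, -1.5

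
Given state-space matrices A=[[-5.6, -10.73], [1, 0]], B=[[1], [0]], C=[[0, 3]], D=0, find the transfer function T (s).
T(s) = C(sI - A)⁻¹B + D.
Characteristic polynomial det(sI - A) = s^2 + 5.6*s + 10.73.
Numerator from C·adj(sI-A)·B + D·det(sI-A) = 3.
T(s) = (3)/(s^2 + 5.6*s + 10.73)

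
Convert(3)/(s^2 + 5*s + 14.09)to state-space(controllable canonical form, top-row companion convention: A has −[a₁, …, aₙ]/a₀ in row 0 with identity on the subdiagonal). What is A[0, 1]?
Reachable canonical form for den = s^2 + 5*s + 14.09: top row of A = -[a₁,a₂,...,aₙ]/a₀, ones on the subdiagonal, zeros elsewhere.
A = [[-5, -14.09], [1, 0]].
A[0,1] = -14.09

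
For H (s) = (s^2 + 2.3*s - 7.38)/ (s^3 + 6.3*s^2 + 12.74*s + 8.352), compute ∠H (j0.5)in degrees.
Substitute s = j*0.5: H(j0.5) = -0.52429 + 0.652824j.
∠H(j0.5) = atan2(Im, Re) = atan2(0.652824, -0.52429) = 128.77°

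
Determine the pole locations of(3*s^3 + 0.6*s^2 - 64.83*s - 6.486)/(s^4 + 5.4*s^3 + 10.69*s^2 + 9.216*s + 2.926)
Set denominator = 0: s^4 + 5.4*s^3 + 10.69*s^2 + 9.216*s + 2.926 = (s + 1.4)(s + 1.1)(s + 1)(s + 1.9) = 0 → Poles: -1, -1.1, -1.4, -1.9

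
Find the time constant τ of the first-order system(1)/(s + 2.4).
First-order system: τ = -1/pole. Pole = -2.4. τ = -1/(-2.4) = 0.4167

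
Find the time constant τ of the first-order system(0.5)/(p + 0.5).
First-order system: τ = -1/pole. Pole = -0.5. τ = -1/(-0.5) = 2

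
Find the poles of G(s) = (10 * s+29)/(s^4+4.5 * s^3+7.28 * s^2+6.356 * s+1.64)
Set denominator = 0: s^4 + 4.5*s^3 + 7.28*s^2 + 6.356*s + 1.64 = (s + 0.4)(s + 2.5)(s^2 + 1.6*s + 1.64) = 0 → Poles: -0.4, -0.8 + 1j, -0.8 - 1j, -2.5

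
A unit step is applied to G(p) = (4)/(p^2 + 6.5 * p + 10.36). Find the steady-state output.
FVT: lim_{t→∞} y(t) = lim_{p→0} p*Y(p) where Y(p) = G(p)/p.
= lim_{p→0} G(p) = G(0) = num(0)/den(0) = 4/10.36 = 0.3861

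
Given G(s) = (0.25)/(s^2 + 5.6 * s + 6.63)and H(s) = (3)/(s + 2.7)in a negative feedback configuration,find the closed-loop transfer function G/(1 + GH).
Closed-loop T = G/(1+GH).
Numerator: G_num * H_den = 0.25*s + 0.675.
Denominator: G_den * H_den + G_num * H_num = (s^3 + 8.3*s^2 + 21.75*s + 17.901) + (0.75) = s^3 + 8.3*s^2 + 21.75*s + 18.651.
T(s) = (0.25*s + 0.675)/(s^3 + 8.3*s^2 + 21.75*s + 18.651)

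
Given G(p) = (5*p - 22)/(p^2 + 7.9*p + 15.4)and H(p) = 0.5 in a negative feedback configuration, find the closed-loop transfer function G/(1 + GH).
Closed-loop T = G/(1+GH).
Numerator: G_num * H_den = 5*p - 22.
Denominator: G_den * H_den + G_num * H_num = (p^2 + 7.9*p + 15.4) + (2.5*p - 11) = p^2 + 10.4*p + 4.4.
T(p) = (5*p - 22)/(p^2 + 10.4*p + 4.4)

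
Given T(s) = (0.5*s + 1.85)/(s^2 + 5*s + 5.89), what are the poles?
Set denominator = 0: s^2 + 5*s + 5.89 = (s + 3.1)(s + 1.9) = 0 → Poles: -1.9, -3.1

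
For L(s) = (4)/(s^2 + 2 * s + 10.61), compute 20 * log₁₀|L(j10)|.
Substitute s = j*10: L(j10) = -0.0426145 - 0.00953451j.
|L(j10)| = sqrt(Re² + Im²) = 0.04367.
20*log₁₀(0.04367) = -27.20 dB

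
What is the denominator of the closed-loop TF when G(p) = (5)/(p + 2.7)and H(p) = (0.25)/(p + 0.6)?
Characteristic poly = G_den * H_den + G_num * H_num = (p^2 + 3.3*p + 1.62) + (1.25) = p^2 + 3.3*p + 2.87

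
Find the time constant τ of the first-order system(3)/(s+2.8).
First-order system: τ = -1/pole. Pole = -2.8. τ = -1/(-2.8) = 0.3571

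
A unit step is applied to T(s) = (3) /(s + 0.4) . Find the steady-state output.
FVT: lim_{t→∞} y(t) = lim_{s→0} s*Y(s) where Y(s) = T(s)/s.
= lim_{s→0} T(s) = T(0) = num(0)/den(0) = 3/0.4 = 7.5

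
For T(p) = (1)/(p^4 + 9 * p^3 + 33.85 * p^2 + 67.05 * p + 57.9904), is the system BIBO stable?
Denominator: p^4 + 9*p^3 + 33.85*p^2 + 67.05*p + 57.9904 = (p + 2.6)(p + 3.2)(p^2 + 3.2*p + 6.97). Poles: -1.6 + 2.1j, -1.6 - 2.1j, -2.6, -3.2. All Re(p)<0: Yes (stable)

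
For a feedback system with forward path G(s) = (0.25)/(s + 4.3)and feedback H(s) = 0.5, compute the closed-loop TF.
Closed-loop T = G/(1+GH).
Numerator: G_num * H_den = 0.25.
Denominator: G_den * H_den + G_num * H_num = (s + 4.3) + (0.125) = s + 4.425.
T(s) = (0.25)/(s + 4.425)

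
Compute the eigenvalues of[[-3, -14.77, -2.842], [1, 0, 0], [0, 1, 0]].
Eigenvalues solve det(λI - A) = 0.
Characteristic polynomial: λ^3 + 3*λ^2 + 14.77*λ + 2.842 = 0.
Factor: (λ + 0.2)(λ^2 + 2.8*λ + 14.21) = 0.
Roots: -0.2, -1.4 + 3.5j, -1.4 - 3.5j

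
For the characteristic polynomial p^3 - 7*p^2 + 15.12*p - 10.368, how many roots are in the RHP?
p^3 - 7*p^2 + 15.12*p - 10.368 = (p - 1.8)(p - 1.6)(p - 3.6). Poles: 1.6, 1.8, 3.6. RHP poles (Re>0): 3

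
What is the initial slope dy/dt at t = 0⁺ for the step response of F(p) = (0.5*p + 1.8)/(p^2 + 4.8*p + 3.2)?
IVT: y'(0⁺) = lim_{p→∞} p²·Y(p) = lim_{p→∞} p·F(p).
deg(num) = 1, deg(den) = 2, relative degree = 1, so p·F(p) → (leading num)/(leading den) = 0.5/1 = 0.5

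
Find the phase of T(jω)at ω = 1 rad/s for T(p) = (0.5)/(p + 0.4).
Substitute p = j*1: T(j1) = 0.172414 - 0.431034j.
∠T(j1) = atan2(Im, Re) = atan2(-0.431034, 0.172414) = -68.20°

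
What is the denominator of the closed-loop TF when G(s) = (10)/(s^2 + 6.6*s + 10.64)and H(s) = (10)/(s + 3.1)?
Characteristic poly = G_den * H_den + G_num * H_num = (s^3 + 9.7*s^2 + 31.1*s + 32.984) + (100) = s^3 + 9.7*s^2 + 31.1*s + 132.984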